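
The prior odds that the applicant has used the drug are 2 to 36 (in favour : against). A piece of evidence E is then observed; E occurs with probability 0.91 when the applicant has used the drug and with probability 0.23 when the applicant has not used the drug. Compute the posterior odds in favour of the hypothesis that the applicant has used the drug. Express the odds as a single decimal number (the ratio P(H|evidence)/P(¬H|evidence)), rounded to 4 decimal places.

Prior odds = 2/36 = 0.055556.
Likelihood ratio for E = 0.91/0.23 = 3.9565.
Posterior odds = prior odds × LR = 0.21981.

Posterior odds ≈ 0.2198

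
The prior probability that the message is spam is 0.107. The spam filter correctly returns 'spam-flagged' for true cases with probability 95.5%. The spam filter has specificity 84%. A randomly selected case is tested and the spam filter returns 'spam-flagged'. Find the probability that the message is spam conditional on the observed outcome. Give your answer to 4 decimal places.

P(H | E) ≈ 0.4170

Let H be the event that the message is spam. P(H) = 0.107, so P(¬H) = 0.893. With E the 'spam-flagged' result, P(E|H) = 0.955 and P(E|¬H) = 0.16.
P(E) = 0.955·0.107 + 0.16·0.893 = 0.10218 + 0.14288 = 0.24507.
By Bayes' theorem, P(H|E) = 0.10218 / 0.24507 = 0.4170.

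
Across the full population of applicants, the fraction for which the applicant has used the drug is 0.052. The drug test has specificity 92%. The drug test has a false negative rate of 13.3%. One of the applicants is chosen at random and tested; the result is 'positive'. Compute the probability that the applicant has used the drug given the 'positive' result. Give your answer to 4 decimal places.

Let H be the event that the applicant has used the drug. P(H) = 0.052, so P(¬H) = 0.948. With E the 'positive' result, P(E|H) = 0.867 and P(E|¬H) = 0.08.
P(E) = 0.867·0.052 + 0.08·0.948 = 0.045084 + 0.075840 = 0.12092.
By Bayes' theorem, P(H|E) = 0.045084 / 0.12092 = 0.3728.

P(H | E) ≈ 0.3728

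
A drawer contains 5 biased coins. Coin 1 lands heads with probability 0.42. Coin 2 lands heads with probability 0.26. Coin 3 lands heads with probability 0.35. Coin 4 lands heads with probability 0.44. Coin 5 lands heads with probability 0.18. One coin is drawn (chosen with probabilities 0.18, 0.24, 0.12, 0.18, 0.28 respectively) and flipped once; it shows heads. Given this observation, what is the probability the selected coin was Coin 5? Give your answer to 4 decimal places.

Tabulate prior·likelihood by source: [1] prior 0.18, lik 0.42, product 0.07560; [2] prior 0.24, lik 0.26, product 0.06240; [3] prior 0.12, lik 0.35, product 0.04200; [4] prior 0.18, lik 0.44, product 0.07920; [5] prior 0.28, lik 0.18, product 0.05040.
Normalizing constant = 0.30960; the posterior for Coin 5 is its product over the sum, 0.05040/0.30960 = 0.1628.

Posterior probability ≈ 0.1628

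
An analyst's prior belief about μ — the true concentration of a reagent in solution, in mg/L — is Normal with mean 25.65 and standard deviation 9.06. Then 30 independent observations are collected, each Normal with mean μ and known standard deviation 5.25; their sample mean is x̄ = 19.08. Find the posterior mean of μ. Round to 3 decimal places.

Posterior mean ≈ 19.153

Prior precision 1/τ₀² = 1/9.06² = 0.0121827; data precision n/σ² = 30/5.25² = 1.08844.
Posterior precision = 0.0121827 + 1.08844 = 1.10062.
Posterior mean = (0.0121827·25.65 + 1.08844·19.08) / 1.10062 = 19.153.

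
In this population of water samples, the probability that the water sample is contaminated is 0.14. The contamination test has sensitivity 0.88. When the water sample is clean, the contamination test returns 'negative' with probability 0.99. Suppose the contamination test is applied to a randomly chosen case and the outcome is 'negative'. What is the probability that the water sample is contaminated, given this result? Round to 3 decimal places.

P(H | E) ≈ 0.019

Let H be the event that the water sample is contaminated. P(H) = 0.14, so P(¬H) = 0.86. With E the 'negative' result, P(E|H) = 0.12 and P(E|¬H) = 0.99.
P(E) = 0.12·0.14 + 0.99·0.86 = 0.016800 + 0.85140 = 0.86820.
By Bayes' theorem, P(H|E) = 0.016800 / 0.86820 = 0.019.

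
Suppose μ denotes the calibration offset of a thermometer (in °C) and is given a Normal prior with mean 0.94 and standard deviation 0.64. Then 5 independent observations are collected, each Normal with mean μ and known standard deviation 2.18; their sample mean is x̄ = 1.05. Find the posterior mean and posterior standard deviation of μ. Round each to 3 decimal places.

Posterior mean ≈ 0.973; posterior SD ≈ 0.535

Prior precision 1/τ₀² = 1/0.64² = 2.44141; data precision n/σ² = 5/2.18² = 1.05210.
Posterior precision = 2.44141 + 1.05210 = 3.49351, giving posterior SD = 1/√3.49351 = 0.535.
Posterior mean = (2.44141·0.94 + 1.05210·1.05) / 3.49351 = 0.973.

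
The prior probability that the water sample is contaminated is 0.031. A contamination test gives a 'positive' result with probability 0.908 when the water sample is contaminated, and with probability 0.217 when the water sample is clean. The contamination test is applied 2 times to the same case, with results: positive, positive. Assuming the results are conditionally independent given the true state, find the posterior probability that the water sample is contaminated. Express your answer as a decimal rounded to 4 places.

With H the event that the water sample is contaminated, the joint likelihood of the observed sequence is P(data|H) = 0.908·0.908 = 0.82446 and P(data|¬H) = 0.217·0.217 = 0.047089.
Bayes: P(H|data) = 0.031·0.82446 / (0.031·0.82446 + 0.969·0.047089) = 0.025558/0.071188 = 0.3590.

Posterior P(H) ≈ 0.3590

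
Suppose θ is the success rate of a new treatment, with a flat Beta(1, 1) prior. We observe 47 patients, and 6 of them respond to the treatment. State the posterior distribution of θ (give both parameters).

The binomial likelihood is conjugate to the Beta prior: with 6 successes and 41 failures, the posterior is Beta(1+6, 1+41) = Beta(7, 42).

Posterior: Beta(7, 42)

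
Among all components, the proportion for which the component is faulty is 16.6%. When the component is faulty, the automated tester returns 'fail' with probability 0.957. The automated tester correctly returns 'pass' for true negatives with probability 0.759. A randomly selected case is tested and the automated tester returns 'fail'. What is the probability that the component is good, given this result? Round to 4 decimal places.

Write H for 'the component is faulty'. Prior odds H:¬H = 0.166/0.834 = 0.19904. For the 'fail' outcome, the likelihood ratio is 0.957/0.241 = 3.9710.
Posterior odds = 0.19904 × 3.9710 = 0.79038, so P(H|E) = 0.79038/(1+0.79038) = 0.4415. Then P(¬H|E) = 1 − 0.4415 = 0.5585.

P(¬H | E) ≈ 0.5585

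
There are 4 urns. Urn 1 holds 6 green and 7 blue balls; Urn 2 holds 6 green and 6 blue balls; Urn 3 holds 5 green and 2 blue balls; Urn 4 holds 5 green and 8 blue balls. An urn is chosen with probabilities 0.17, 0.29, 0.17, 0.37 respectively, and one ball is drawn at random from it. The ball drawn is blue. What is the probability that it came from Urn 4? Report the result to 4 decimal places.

P(blue|Urn 1) = 0.5385; P(blue|Urn 2) = 0.5; P(blue|Urn 3) = 0.2857; P(blue|Urn 4) = 0.6154.
Prior × likelihood for each source: 0.17·0.5385=0.09154, 0.29·0.5=0.1450, 0.17·0.2857=0.04857, 0.37·0.6154=0.2277. Summing gives P(blue) = 0.51280.
P(Urn 4 | blue) = 0.2277 / 0.51280 = 0.4440.

Posterior probability ≈ 0.4440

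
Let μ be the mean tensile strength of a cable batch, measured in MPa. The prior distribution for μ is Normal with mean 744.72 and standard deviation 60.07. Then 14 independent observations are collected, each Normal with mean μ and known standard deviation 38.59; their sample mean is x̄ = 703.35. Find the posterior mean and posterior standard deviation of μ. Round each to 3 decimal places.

With known σ, the Normal prior is conjugate. Weight on the data is w = (n/σ²)/(n/σ² + 1/τ₀²) = 0.00940110/(0.00940110+0.00027713) = 0.97137.
Posterior mean = w·x̄ + (1−w)·μ₀ = 0.97137·703.35 + 0.028634·744.72 = 704.535. Posterior variance = 1/(0.00940110+0.00027713) = 103.325, so SD = 10.165.

Posterior mean ≈ 704.535; posterior SD ≈ 10.165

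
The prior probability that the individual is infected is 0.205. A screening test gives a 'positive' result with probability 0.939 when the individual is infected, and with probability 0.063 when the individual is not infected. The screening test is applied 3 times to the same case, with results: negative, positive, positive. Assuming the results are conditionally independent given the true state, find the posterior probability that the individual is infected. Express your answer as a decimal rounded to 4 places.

With H the event that the individual is infected, the joint likelihood of the observed sequence is P(data|H) = 0.061·0.939·0.939 = 0.053785 and P(data|¬H) = 0.937·0.063·0.063 = 0.0037190.
Bayes: P(H|data) = 0.205·0.053785 / (0.205·0.053785 + 0.795·0.0037190) = 0.011026/0.013982 = 0.7886.

Posterior P(H) ≈ 0.7886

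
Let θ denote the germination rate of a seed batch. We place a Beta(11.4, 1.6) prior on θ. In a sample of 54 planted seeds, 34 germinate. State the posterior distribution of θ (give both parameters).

Posterior: Beta(45.4, 21.6)

Observing 34 successes and 20 failures updates Beta(11.4, 1.6) by adding the success and failure counts to the two shape parameters: α = 11.4+34 = 45.4, β = 1.6+20 = 21.6.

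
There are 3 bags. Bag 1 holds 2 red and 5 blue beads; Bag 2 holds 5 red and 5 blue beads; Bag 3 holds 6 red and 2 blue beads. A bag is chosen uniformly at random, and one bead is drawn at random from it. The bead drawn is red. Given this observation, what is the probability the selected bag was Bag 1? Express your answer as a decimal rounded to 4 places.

P(red|Bag 1) = 0.2857; P(red|Bag 2) = 0.5; P(red|Bag 3) = 0.75.
Prior × likelihood for each source: 0.333333·0.2857=0.09524, 0.333333·0.5=0.1667, 0.333333·0.75=0.2500. Summing gives P(red) = 0.51190.
P(Bag 1 | red) = 0.09524 / 0.51190 = 0.1860.

Posterior probability ≈ 0.1860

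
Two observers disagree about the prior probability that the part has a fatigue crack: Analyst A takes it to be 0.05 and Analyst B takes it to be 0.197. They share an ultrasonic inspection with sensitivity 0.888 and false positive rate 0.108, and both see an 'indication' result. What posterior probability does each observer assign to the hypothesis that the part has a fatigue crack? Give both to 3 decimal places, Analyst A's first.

Analyst A: 0.302; Analyst B: 0.669

P('+'|H) = 0.888, P('+'|¬H) = 0.108.
Analyst A: numerator 0.888·0.05 = 0.044400; evidence = 0.044400+0.108·0.95 = 0.14700; posterior = 0.302.
Analyst B: numerator 0.888·0.197 = 0.17494; evidence = 0.17494+0.108·0.803 = 0.26166; posterior = 0.669.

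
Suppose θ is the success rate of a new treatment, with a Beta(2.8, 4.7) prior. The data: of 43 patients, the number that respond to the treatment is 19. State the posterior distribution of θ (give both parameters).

The binomial likelihood is conjugate to the Beta prior: with 19 successes and 24 failures, the posterior is Beta(2.8+19, 4.7+24) = Beta(21.8, 28.7).

Posterior: Beta(21.8, 28.7)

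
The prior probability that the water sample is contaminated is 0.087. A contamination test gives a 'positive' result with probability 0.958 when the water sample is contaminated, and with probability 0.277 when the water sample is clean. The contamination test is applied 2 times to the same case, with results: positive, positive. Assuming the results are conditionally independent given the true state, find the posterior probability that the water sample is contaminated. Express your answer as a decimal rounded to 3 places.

With H the event that the water sample is contaminated, the joint likelihood of the observed sequence is P(data|H) = 0.958·0.958 = 0.91776 and P(data|¬H) = 0.277·0.277 = 0.076729.
Bayes: P(H|data) = 0.087·0.91776 / (0.087·0.91776 + 0.913·0.076729) = 0.079845/0.14990 = 0.5327.

Posterior P(H) ≈ 0.533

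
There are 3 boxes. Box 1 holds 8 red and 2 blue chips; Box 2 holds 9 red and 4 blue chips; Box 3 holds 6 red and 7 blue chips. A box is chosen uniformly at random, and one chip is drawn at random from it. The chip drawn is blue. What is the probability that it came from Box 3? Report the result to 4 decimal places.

Tabulate prior·likelihood by source: [1] prior 0.333333, lik 0.2, product 0.06667; [2] prior 0.333333, lik 0.3077, product 0.1026; [3] prior 0.333333, lik 0.5385, product 0.1795.
Normalizing constant = 0.34872; the posterior for Box 3 is its product over the sum, 0.1795/0.34872 = 0.5147.

Posterior probability ≈ 0.5147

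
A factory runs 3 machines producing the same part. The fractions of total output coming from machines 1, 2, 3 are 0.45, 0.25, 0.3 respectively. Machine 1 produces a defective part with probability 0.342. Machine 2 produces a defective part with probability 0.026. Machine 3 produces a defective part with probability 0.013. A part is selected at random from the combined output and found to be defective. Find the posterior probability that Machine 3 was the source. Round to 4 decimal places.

Posterior probability ≈ 0.0237

Tabulate prior·likelihood by source: [1] prior 0.45, lik 0.342, product 0.1539; [2] prior 0.25, lik 0.026, product 0.006500; [3] prior 0.3, lik 0.013, product 0.003900.
Normalizing constant = 0.16430; the posterior for Machine 3 is its product over the sum, 0.003900/0.16430 = 0.0237.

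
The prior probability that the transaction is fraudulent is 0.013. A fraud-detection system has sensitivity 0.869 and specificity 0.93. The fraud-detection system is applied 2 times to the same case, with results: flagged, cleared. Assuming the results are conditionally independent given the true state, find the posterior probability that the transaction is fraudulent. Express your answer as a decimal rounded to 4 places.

Posterior P(H) ≈ 0.0225

With H the event that the transaction is fraudulent, the joint likelihood of the observed sequence is P(data|H) = 0.869·0.131 = 0.11384 and P(data|¬H) = 0.07·0.93 = 0.065100.
Bayes: P(H|data) = 0.013·0.11384 / (0.013·0.11384 + 0.987·0.065100) = 0.0014799/0.065734 = 0.0225.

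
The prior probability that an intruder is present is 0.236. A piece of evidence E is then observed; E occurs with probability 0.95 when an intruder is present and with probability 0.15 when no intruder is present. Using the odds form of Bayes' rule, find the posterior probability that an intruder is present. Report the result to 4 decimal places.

Posterior probability ≈ 0.6617

Prior odds = 0.236/(1−0.236) = 0.30890.
Likelihood ratio for E = 0.95/0.15 = 6.3333.
Posterior odds = prior odds × LR = 1.9564.
Posterior probability = odds/(1+odds) = 1.9564/2.9564 = 0.6617.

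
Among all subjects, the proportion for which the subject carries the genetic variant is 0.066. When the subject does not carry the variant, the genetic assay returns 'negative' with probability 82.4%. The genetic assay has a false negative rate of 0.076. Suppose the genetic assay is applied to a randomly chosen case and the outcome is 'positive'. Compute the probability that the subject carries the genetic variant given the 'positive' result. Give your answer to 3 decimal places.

P(H | E) ≈ 0.271

Write H for 'the subject carries the genetic variant'. Prior odds H:¬H = 0.066/0.934 = 0.070664. For the 'positive' outcome, the likelihood ratio is 0.924/0.176 = 5.2500.
Posterior odds = 0.070664 × 5.2500 = 0.37099, so P(H|E) = 0.37099/(1+0.37099) = 0.271.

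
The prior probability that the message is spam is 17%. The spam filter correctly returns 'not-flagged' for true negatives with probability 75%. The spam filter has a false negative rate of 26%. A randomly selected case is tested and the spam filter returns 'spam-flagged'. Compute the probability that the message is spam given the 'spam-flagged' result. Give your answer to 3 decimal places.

Write H for 'the message is spam'. Prior odds H:¬H = 0.17/0.83 = 0.20482. For the 'spam-flagged' outcome, the likelihood ratio is 0.74/0.25 = 2.9600.
Posterior odds = 0.20482 × 2.9600 = 0.60627, so P(H|E) = 0.60627/(1+0.60627) = 0.377.

P(H | E) ≈ 0.377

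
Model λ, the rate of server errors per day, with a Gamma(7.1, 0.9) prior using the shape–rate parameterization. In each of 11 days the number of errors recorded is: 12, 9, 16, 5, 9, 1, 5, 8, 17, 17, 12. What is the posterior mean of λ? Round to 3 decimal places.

Posterior mean ≈ 9.924

The Poisson likelihood adds the total count to the shape and the number of exposure periods to the rate. Here ∑xᵢ = 111 and n = 11, so shape 7.1→118.1 and rate 0.9→11.9.
Posterior mean = shape/rate = 118.1/11.9 = 9.924.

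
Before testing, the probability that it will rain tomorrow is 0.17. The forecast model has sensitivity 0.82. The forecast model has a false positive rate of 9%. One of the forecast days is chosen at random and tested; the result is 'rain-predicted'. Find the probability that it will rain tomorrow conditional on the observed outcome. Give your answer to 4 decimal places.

P(H | E) ≈ 0.6511

Write H for 'it will rain tomorrow'. Prior odds H:¬H = 0.17/0.83 = 0.20482. For the 'rain-predicted' outcome, the likelihood ratio is 0.82/0.09 = 9.1111.
Posterior odds = 0.20482 × 9.1111 = 1.8661, so P(H|E) = 1.8661/(1+1.8661) = 0.6511.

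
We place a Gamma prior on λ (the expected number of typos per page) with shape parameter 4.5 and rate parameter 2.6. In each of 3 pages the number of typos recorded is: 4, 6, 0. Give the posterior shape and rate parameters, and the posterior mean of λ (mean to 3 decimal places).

Total count ∑xᵢ = 10 over n = 3 pages.
Gamma is conjugate to the Poisson likelihood: posterior is Gamma(shape = 4.5+10 = 14.5, rate = 2.6+3 = 5.6).
E[λ | data] = 14.5/5.6 = 2.589.

Posterior: Gamma(shape=14.5, rate=5.6); mean ≈ 2.589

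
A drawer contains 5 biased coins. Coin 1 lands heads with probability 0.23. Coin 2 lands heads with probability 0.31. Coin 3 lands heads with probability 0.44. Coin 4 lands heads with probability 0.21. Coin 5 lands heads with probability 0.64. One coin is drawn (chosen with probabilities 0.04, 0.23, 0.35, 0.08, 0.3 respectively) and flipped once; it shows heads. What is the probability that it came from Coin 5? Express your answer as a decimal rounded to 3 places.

Posterior probability ≈ 0.433

P(heads|C1) = 0.23; P(heads|C2) = 0.31; P(heads|C3) = 0.44; P(heads|C4) = 0.21; P(heads|C5) = 0.64.
Prior × likelihood for each source: 0.04·0.23=0.009200, 0.23·0.31=0.07130, 0.35·0.44=0.1540, 0.08·0.21=0.01680, 0.3·0.64=0.1920. Summing gives P(heads) = 0.44330.
P(Coin 5 | heads) = 0.1920 / 0.44330 = 0.433.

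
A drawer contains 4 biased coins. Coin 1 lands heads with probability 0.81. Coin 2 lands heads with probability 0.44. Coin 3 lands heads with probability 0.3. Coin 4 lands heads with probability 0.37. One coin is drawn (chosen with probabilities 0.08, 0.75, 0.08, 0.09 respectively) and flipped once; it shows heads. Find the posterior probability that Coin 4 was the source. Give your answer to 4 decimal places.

Posterior probability ≈ 0.0737

Tabulate prior·likelihood by source: [1] prior 0.08, lik 0.81, product 0.06480; [2] prior 0.75, lik 0.44, product 0.3300; [3] prior 0.08, lik 0.3, product 0.02400; [4] prior 0.09, lik 0.37, product 0.03330.
Normalizing constant = 0.45210; the posterior for Coin 4 is its product over the sum, 0.03330/0.45210 = 0.0737.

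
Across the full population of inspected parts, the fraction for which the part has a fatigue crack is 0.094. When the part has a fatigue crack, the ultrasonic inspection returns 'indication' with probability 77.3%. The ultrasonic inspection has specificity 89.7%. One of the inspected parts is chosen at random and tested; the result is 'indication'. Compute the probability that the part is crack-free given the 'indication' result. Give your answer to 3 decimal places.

Let H be the event that the part has a fatigue crack. P(H) = 0.094, so P(¬H) = 0.906. With E the 'indication' result, P(E|H) = 0.773 and P(E|¬H) = 0.103.
P(E) = 0.773·0.094 + 0.103·0.906 = 0.072662 + 0.093318 = 0.16598.
By Bayes' theorem, P(H|E) = 0.072662 / 0.16598 = 0.438. Hence P(¬H|E) = 1 − 0.438 = 0.562.

P(¬H | E) ≈ 0.562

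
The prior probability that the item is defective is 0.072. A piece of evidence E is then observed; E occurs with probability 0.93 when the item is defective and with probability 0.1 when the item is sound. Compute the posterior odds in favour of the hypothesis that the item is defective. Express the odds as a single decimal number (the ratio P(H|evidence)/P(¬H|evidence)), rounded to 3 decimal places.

Prior odds = 0.072/(1−0.072) = 0.077586. In log-odds, ln(0.077586) = -2.5564.
Add log likelihood ratio: ln(9.3000) = 2.2300.
Posterior log-odds = -0.32635, so posterior odds = exp(-0.32635) = 0.72155.

Posterior odds ≈ 0.722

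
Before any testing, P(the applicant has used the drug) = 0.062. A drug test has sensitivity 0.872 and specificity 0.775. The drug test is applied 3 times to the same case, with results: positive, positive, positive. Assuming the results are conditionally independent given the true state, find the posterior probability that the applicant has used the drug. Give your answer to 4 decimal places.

Let H be the event that the applicant has used the drug; start with P(H) = 0.062. P('positive'|H) = 0.872, P('positive'|¬H) = 0.225.
Update on result 1 ('positive'): P(H) ← 0.872·0.0620 / (0.872·0.0620 + 0.225·0.9380) = 0.054064/0.26511 = 0.2039.
Update on result 2 ('positive'): P(H) ← 0.872·0.2039 / (0.872·0.2039 + 0.225·0.7961) = 0.17782/0.35694 = 0.4982.
Update on result 3 ('positive'): P(H) ← 0.872·0.4982 / (0.872·0.4982 + 0.225·0.5018) = 0.43442/0.54733 = 0.7937.

Posterior P(H) ≈ 0.7937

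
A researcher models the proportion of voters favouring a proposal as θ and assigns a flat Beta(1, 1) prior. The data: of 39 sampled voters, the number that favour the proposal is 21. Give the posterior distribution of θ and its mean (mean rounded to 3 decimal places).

Posterior: Beta(22, 19); mean ≈ 0.537

The binomial likelihood is conjugate to the Beta prior: with 21 successes and 18 failures, the posterior is Beta(1+21, 1+18) = Beta(22, 19).
Posterior mean = α/(α+β) = 22/41 = 0.537.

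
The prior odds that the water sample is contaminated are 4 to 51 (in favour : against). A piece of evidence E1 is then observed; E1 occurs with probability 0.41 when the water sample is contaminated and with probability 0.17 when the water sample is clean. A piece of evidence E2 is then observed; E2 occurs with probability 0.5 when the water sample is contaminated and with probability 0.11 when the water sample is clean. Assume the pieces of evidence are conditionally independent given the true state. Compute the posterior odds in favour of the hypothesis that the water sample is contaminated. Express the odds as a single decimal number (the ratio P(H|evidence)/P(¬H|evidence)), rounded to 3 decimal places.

Prior odds = 4/51 = 0.078431. In log-odds, ln(0.078431) = -2.5455.
Add log likelihood ratios: ln(2.4118) + ln(4.5455) = 2.3945.
Posterior log-odds = -0.15104, so posterior odds = exp(-0.15104) = 0.85981.

Posterior odds ≈ 0.860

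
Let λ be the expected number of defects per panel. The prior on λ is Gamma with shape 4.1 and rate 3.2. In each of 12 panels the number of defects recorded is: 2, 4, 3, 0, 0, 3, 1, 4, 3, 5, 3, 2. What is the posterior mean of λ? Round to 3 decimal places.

Total count ∑xᵢ = 30 over n = 12 panels.
Gamma is conjugate to the Poisson likelihood: posterior is Gamma(shape = 4.1+30 = 34.1, rate = 3.2+12 = 15.2).
E[λ | data] = 34.1/15.2 = 2.243.

Posterior mean ≈ 2.243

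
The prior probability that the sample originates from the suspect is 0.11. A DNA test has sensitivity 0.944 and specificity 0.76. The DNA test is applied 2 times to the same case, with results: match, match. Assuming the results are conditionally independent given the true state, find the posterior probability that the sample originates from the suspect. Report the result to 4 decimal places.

Posterior P(H) ≈ 0.6566

Let H be the event that the sample originates from the suspect; start with P(H) = 0.11. P('match'|H) = 0.944, P('match'|¬H) = 0.24.
Update on result 1 ('match'): P(H) ← 0.944·0.1100 / (0.944·0.1100 + 0.24·0.8900) = 0.10384/0.31744 = 0.3271.
Update on result 2 ('match'): P(H) ← 0.944·0.3271 / (0.944·0.3271 + 0.24·0.6729) = 0.30880/0.47029 = 0.6566.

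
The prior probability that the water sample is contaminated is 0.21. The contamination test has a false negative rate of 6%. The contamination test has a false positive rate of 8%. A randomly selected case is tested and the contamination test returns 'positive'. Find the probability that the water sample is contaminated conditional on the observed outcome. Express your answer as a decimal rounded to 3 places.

P(H | E) ≈ 0.757

Write H for 'the water sample is contaminated'. Prior odds H:¬H = 0.21/0.79 = 0.26582. For the 'positive' outcome, the likelihood ratio is 0.94/0.08 = 11.750.
Posterior odds = 0.26582 × 11.750 = 3.1234, so P(H|E) = 3.1234/(1+3.1234) = 0.757.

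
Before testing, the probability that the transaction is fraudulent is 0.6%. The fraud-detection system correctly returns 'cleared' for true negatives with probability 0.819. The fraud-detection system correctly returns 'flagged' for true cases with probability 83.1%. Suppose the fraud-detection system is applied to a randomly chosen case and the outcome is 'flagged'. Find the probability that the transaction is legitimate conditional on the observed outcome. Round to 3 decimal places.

Let H be the event that the transaction is fraudulent. P(H) = 0.006, so P(¬H) = 0.994. With E the 'flagged' result, P(E|H) = 0.831 and P(E|¬H) = 0.181.
P(E) = 0.831·0.006 + 0.181·0.994 = 0.0049860 + 0.17991 = 0.18490.
By Bayes' theorem, P(H|E) = 0.0049860 / 0.18490 = 0.027. Hence P(¬H|E) = 1 − 0.027 = 0.973.

P(¬H | E) ≈ 0.973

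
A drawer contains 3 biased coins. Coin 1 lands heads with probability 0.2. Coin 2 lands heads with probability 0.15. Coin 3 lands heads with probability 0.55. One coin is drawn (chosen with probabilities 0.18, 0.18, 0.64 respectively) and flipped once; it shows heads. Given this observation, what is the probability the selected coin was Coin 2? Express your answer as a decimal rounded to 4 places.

Posterior probability ≈ 0.0651

P(heads|C1) = 0.2; P(heads|C2) = 0.15; P(heads|C3) = 0.55.
Prior × likelihood for each source: 0.18·0.2=0.03600, 0.18·0.15=0.02700, 0.64·0.55=0.3520. Summing gives P(heads) = 0.41500.
P(Coin 2 | heads) = 0.02700 / 0.41500 = 0.0651.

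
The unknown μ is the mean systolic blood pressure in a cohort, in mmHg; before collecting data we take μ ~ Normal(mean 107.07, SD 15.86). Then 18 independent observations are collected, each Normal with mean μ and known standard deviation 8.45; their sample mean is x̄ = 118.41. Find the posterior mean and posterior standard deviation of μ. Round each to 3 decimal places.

Posterior mean ≈ 118.234; posterior SD ≈ 1.976

Prior precision 1/τ₀² = 1/15.86² = 0.00397552; data precision n/σ² = 18/8.45² = 0.252092.
Posterior precision = 0.00397552 + 0.252092 = 0.256068, giving posterior SD = 1/√0.256068 = 1.976.
Posterior mean = (0.00397552·107.07 + 0.252092·118.41) / 0.256068 = 118.234.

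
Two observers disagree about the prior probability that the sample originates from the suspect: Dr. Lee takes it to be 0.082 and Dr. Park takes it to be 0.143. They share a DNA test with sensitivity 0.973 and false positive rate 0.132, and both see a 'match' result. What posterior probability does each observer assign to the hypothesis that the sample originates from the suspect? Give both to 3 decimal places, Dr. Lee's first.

The likelihood ratio for a 'match' result is 0.973/0.132 = 7.3712.
Dr. Lee: prior odds 0.082/0.918 = 0.089325; posterior odds 0.65843; posterior probability 0.397.
Dr. Park: prior odds 0.143/0.857 = 0.16686; posterior odds 1.2300; posterior probability 0.552.

Dr. Lee: 0.397; Dr. Park: 0.552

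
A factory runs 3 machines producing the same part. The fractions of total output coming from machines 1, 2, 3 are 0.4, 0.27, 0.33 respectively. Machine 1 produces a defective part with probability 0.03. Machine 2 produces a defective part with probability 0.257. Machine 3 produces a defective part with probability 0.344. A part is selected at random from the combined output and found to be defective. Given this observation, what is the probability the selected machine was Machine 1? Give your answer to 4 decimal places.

P(defective|M1) = 0.03; P(defective|M2) = 0.257; P(defective|M3) = 0.344.
Prior × likelihood for each source: 0.4·0.03=0.01200, 0.27·0.257=0.06939, 0.33·0.344=0.1135. Summing gives P(defective) = 0.19491.
P(Machine 1 | defective) = 0.01200 / 0.19491 = 0.0616.

Posterior probability ≈ 0.0616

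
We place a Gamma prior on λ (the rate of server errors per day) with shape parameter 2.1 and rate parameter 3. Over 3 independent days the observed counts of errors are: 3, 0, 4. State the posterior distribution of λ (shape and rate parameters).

Posterior: Gamma(shape=9.1, rate=6)

Total count ∑xᵢ = 7 over n = 3 days.
Gamma is conjugate to the Poisson likelihood: posterior is Gamma(shape = 2.1+7 = 9.1, rate = 3+3 = 6).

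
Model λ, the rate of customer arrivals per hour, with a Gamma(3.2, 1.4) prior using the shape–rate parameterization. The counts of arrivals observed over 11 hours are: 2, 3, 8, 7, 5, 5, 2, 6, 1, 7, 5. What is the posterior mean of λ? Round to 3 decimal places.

Posterior mean ≈ 4.371

The Poisson likelihood adds the total count to the shape and the number of exposure periods to the rate. Here ∑xᵢ = 51 and n = 11, so shape 3.2→54.2 and rate 1.4→12.4.
E[λ | data] = 54.2/12.4 = 4.371.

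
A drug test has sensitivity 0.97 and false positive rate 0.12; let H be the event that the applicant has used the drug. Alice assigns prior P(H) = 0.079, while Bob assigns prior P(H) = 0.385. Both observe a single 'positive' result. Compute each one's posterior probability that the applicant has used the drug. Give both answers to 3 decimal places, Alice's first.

The likelihood ratio for a 'positive' result is 0.97/0.12 = 8.0833.
Alice: prior odds 0.079/0.921 = 0.085776; posterior odds 0.69336; posterior probability 0.409.
Bob: prior odds 0.385/0.615 = 0.62602; posterior odds 5.0603; posterior probability 0.835.

Alice: 0.409; Bob: 0.835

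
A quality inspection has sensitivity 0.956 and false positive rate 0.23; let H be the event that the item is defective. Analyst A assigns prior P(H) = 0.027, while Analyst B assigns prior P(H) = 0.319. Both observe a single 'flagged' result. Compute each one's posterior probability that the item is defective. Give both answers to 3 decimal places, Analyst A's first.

Analyst A: 0.103; Analyst B: 0.661

P('+'|H) = 0.956, P('+'|¬H) = 0.23.
Analyst A: numerator 0.956·0.027 = 0.025812; evidence = 0.025812+0.23·0.973 = 0.24960; posterior = 0.103.
Analyst B: numerator 0.956·0.319 = 0.30496; evidence = 0.30496+0.23·0.681 = 0.46159; posterior = 0.661.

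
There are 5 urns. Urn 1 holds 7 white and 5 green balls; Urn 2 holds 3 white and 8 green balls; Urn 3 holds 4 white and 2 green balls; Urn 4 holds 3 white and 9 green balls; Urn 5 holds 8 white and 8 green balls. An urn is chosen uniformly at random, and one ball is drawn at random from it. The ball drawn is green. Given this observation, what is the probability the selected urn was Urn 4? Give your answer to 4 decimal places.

Posterior probability ≈ 0.2750

P(green|Urn 1) = 0.4167; P(green|Urn 2) = 0.7273; P(green|Urn 3) = 0.3333; P(green|Urn 4) = 0.75; P(green|Urn 5) = 0.5.
Prior × likelihood for each source: 0.2·0.4167=0.08333, 0.2·0.7273=0.1455, 0.2·0.3333=0.06667, 0.2·0.75=0.1500, 0.2·0.5=0.1000. Summing gives P(green) = 0.54545.
P(Urn 4 | green) = 0.1500 / 0.54545 = 0.2750.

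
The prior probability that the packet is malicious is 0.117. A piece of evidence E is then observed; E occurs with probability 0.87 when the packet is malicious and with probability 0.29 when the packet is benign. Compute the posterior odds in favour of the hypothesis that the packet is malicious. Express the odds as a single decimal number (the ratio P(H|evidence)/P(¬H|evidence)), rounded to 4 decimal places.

Posterior odds ≈ 0.3975

Prior odds = 0.117/(1−0.117) = 0.13250. In log-odds, ln(0.13250) = -2.0212.
Add log likelihood ratio: ln(3.0000) = 1.0986.
Posterior log-odds = -0.92254, so posterior odds = exp(-0.92254) = 0.39751.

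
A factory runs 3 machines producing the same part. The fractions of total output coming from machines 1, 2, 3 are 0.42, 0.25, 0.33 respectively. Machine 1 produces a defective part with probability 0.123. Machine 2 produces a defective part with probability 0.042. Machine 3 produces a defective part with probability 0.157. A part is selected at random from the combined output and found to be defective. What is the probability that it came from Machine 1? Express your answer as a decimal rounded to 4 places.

Posterior probability ≈ 0.4533

P(defective|M1) = 0.123; P(defective|M2) = 0.042; P(defective|M3) = 0.157.
Prior × likelihood for each source: 0.42·0.123=0.05166, 0.25·0.042=0.01050, 0.33·0.157=0.05181. Summing gives P(defective) = 0.11397.
P(Machine 1 | defective) = 0.05166 / 0.11397 = 0.4533.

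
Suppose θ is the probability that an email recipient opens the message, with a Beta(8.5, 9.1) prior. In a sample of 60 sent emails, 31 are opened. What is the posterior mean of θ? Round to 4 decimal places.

Posterior mean ≈ 0.5090

The binomial likelihood is conjugate to the Beta prior: with 31 successes and 29 failures, the posterior is Beta(8.5+31, 9.1+29) = Beta(39.5, 38.1).
Posterior mean = α/(α+β) = 39.5/77.6 = 0.5090.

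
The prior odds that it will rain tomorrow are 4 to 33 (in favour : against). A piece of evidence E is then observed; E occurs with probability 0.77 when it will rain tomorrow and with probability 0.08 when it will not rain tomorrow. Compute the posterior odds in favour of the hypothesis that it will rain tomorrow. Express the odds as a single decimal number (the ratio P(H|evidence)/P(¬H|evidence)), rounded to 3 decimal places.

Posterior odds ≈ 1.167

Prior odds = 4/33 = 0.12121. In log-odds, ln(0.12121) = -2.1102.
Add log likelihood ratio: ln(9.6250) = 2.2644.
Posterior log-odds = 0.15415, so posterior odds = exp(0.15415) = 1.1667.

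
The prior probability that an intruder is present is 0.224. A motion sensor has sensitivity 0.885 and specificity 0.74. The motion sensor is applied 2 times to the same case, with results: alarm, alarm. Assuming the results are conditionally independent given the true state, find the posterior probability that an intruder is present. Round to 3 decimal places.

Posterior P(H) ≈ 0.770

Let H be the event that an intruder is present; start with P(H) = 0.224. P('alarm'|H) = 0.885, P('alarm'|¬H) = 0.26.
Update on result 1 ('alarm'): P(H) ← 0.885·0.2240 / (0.885·0.2240 + 0.26·0.7760) = 0.19824/0.40000 = 0.4956.
Update on result 2 ('alarm'): P(H) ← 0.885·0.4956 / (0.885·0.4956 + 0.26·0.5044) = 0.43861/0.56975 = 0.7698.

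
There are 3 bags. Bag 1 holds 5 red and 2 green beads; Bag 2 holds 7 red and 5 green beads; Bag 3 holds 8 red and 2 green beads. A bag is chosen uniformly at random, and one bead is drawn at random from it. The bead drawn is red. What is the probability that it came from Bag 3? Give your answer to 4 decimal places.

Posterior probability ≈ 0.3814

Tabulate prior·likelihood by source: [1] prior 0.333333, lik 0.7143, product 0.2381; [2] prior 0.333333, lik 0.5833, product 0.1944; [3] prior 0.333333, lik 0.8, product 0.2667.
Normalizing constant = 0.69921; the posterior for Bag 3 is its product over the sum, 0.2667/0.69921 = 0.3814.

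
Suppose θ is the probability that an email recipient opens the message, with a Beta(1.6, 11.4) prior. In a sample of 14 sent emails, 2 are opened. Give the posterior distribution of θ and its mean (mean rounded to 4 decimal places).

Observing 2 successes and 12 failures updates Beta(1.6, 11.4) by adding the success and failure counts to the two shape parameters: α = 1.6+2 = 3.6, β = 11.4+12 = 23.4.
E[θ | data] = 3.6/(3.6+23.4) = 0.1333.

Posterior: Beta(3.6, 23.4); mean ≈ 0.1333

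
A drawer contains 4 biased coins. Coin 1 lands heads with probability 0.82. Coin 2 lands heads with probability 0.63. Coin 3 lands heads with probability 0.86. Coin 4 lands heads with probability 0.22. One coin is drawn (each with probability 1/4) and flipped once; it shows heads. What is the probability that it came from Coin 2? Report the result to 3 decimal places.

P(heads|C1) = 0.82; P(heads|C2) = 0.63; P(heads|C3) = 0.86; P(heads|C4) = 0.22.
Prior × likelihood for each source: 0.25·0.82=0.2050, 0.25·0.63=0.1575, 0.25·0.86=0.2150, 0.25·0.22=0.05500. Summing gives P(heads) = 0.63250.
P(Coin 2 | heads) = 0.1575 / 0.63250 = 0.249.

Posterior probability ≈ 0.249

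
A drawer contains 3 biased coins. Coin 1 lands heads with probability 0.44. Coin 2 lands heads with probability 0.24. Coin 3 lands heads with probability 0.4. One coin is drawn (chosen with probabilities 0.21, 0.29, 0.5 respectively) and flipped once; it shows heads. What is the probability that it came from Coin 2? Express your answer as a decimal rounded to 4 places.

Tabulate prior·likelihood by source: [1] prior 0.21, lik 0.44, product 0.09240; [2] prior 0.29, lik 0.24, product 0.06960; [3] prior 0.5, lik 0.4, product 0.2000.
Normalizing constant = 0.36200; the posterior for Coin 2 is its product over the sum, 0.06960/0.36200 = 0.1923.

Posterior probability ≈ 0.1923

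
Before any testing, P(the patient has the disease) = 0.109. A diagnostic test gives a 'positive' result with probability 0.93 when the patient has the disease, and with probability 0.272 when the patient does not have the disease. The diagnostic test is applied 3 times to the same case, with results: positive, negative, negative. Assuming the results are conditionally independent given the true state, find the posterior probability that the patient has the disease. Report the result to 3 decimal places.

Posterior P(H) ≈ 0.004

With H the event that the patient has the disease, the joint likelihood of the observed sequence is P(data|H) = 0.93·0.07·0.07 = 0.0045570 and P(data|¬H) = 0.272·0.728·0.728 = 0.14416.
Bayes: P(H|data) = 0.109·0.0045570 / (0.109·0.0045570 + 0.891·0.14416) = 0.00049671/0.12894 = 0.0039.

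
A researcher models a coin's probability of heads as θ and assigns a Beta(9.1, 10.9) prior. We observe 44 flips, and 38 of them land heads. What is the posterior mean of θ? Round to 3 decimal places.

Posterior mean ≈ 0.736

Observing 38 successes and 6 failures updates Beta(9.1, 10.9) by adding the success and failure counts to the two shape parameters: α = 9.1+38 = 47.1, β = 10.9+6 = 16.9.
Posterior mean = α/(α+β) = 47.1/64 = 0.736.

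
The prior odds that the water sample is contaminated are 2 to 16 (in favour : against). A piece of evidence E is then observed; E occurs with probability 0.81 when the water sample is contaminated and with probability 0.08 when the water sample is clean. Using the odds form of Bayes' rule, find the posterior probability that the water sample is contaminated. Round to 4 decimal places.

Posterior probability ≈ 0.5586

Prior odds = 2/16 = 0.12500.
Likelihood ratio for E = 0.81/0.08 = 10.125.
Posterior odds = prior odds × LR = 1.2656.
Posterior probability = odds/(1+odds) = 1.2656/2.2656 = 0.5586.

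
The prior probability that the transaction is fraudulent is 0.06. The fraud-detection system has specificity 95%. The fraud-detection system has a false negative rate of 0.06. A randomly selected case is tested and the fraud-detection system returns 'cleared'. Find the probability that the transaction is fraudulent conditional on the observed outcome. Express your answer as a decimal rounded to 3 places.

Let H be the event that the transaction is fraudulent. P(H) = 0.06, so P(¬H) = 0.94. With E the 'cleared' result, P(E|H) = 0.06 and P(E|¬H) = 0.95.
P(E) = 0.06·0.06 + 0.95·0.94 = 0.0036000 + 0.89300 = 0.89660.
By Bayes' theorem, P(H|E) = 0.0036000 / 0.89660 = 0.004.

P(H | E) ≈ 0.004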